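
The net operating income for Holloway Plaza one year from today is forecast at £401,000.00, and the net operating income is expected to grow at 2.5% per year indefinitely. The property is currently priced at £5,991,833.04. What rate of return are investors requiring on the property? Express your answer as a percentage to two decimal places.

9.19%

P = D₁/(r − g) ⇒ r = D₁/P + g = £401,000.0000/£5,991,833.04 + 0.025 = 0.066924 + 0.025 = 0.091924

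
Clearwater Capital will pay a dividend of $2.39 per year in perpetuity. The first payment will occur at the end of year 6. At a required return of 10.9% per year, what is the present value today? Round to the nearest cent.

$13.07

Value at end of year 5: C / r = $2.39 / 0.109 = $21.9266
Discount to today: PV = $21.9266 / (1 + 0.109)^5 = $21.9266 / 1.677481 = $13.07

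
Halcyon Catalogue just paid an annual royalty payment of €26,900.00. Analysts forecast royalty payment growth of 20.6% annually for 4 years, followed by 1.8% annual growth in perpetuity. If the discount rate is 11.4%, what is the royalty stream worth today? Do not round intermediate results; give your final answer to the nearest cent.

D_1 = 32441.40000
D_2 = 39124.32840
D_3 = 47183.94005
D_4 = 56903.83170
Terminal value at year 4: TV = D_4×(1+g_2)/(r−g_2) = 57928.10067/0.096 = 603417.71533
P_0 = D_1/(1+r)^1 + D_2/(1+r)^2 + D_3/(1+r)^3 + D_4/(1+r)^4 + TV/(1+r)^4
    = 29121.54399 + 31526.55480 + 34130.18410 + 36948.83485 + 391811.60291 = 523538.72065

€523538.72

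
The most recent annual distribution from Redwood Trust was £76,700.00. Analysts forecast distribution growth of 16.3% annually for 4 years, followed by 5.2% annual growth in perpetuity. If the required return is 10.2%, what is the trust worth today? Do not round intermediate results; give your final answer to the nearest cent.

£2353531.78

D_1 = 89202.10000
D_2 = 103742.04230
D_3 = 120651.99519
D_4 = 140318.27041
Terminal value at year 4: TV = D_4×(1+g_2)/(r−g_2) = 147614.82047/0.05 = 2952296.40946
P_0 = D_1/(1+r)^1 + D_2/(1+r)^2 + D_3/(1+r)^3 + D_4/(1+r)^4 + TV/(1+r)^4
    = 80945.64428 + 85426.30154 + 90154.98067 + 95145.41063 + 2001859.43969 = 2353531.77682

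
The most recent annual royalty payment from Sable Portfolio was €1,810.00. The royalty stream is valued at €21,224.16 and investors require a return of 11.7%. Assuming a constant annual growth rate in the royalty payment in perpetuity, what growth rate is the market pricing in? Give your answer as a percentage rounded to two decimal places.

2.92%

P = D₀(1+g)/(r−g) ⇒ P(r−g) = D₀(1+g) ⇒ g(P+D₀) = P·r − D₀
g = (P·r − D₀)/(P + D₀) = (€21,224.16×0.117 − €1,810.00) / (€21,224.16 + €1,810.00) = 0.029227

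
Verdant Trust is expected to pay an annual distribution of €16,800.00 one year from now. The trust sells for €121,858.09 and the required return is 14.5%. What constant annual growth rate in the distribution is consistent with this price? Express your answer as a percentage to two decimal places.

P = D₁/(r−g) ⇒ g = r − D₁/P = 0.145 − €16,800.00/€121,858.09 = 0.007135

0.71%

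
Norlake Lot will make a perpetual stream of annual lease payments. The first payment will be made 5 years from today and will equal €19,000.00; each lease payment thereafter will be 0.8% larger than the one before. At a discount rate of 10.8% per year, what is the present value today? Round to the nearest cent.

Value at end of year 4: C₁ / (r − g) = €19,000.00 / (0.108 − 0.008) = €190,000.0000
Discount to today: PV = €190,000.0000 / (1 + 0.108)^4 = €190,000.0000 / 1.507159 = €126,065.01

€126065.01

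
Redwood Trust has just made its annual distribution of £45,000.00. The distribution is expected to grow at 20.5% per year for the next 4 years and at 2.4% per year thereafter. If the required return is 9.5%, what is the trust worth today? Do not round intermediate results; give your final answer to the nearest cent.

£1181779.64

D_1 = 54225.00000
D_2 = 65341.12500
D_3 = 78736.05562
D_4 = 94876.94703
Terminal value at year 4: TV = D_4×(1+g_2)/(r−g_2) = 97153.99376/0.071 = 1368366.10925
P_0 = D_1/(1+r)^1 + D_2/(1+r)^2 + D_3/(1+r)^3 + D_4/(1+r)^4 + TV/(1+r)^4
    = 49520.54795 + 54495.21486 + 59969.62001 + 65993.96540 + 951800.28967 = 1181779.63788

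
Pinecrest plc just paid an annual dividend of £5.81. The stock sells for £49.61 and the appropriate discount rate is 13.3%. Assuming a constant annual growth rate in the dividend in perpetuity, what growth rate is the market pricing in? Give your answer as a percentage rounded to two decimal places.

P = D₀(1+g)/(r−g) ⇒ P(r−g) = D₀(1+g) ⇒ g(P+D₀) = P·r − D₀
g = (P·r − D₀)/(P + D₀) = (£49.61×0.133 − £5.81) / (£49.61 + £5.81) = 0.014221

1.42%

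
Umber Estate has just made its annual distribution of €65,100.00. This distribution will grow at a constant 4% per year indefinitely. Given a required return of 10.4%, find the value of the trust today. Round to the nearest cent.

D₁ = D₀ × (1 + g) = €65,100.00 × 1.04 = €67,704.0000
Growing perpetuity: P = D₁ / (r − g) = €67,704.0000 / (0.104 − 0.04) = €1,057,875.00

€1057875.00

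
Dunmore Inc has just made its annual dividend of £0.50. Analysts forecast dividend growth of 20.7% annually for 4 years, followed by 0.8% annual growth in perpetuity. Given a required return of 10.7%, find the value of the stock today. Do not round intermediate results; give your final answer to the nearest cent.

D_1 = 0.60350
D_2 = 0.72842
D_3 = 0.87921
D_4 = 1.06120
Terminal value at year 4: TV = D_4×(1+g_2)/(r−g_2) = 1.06969/0.099 = 10.80499
P_0 = D_1/(1+r)^1 + D_2/(1+r)^2 + D_3/(1+r)^3 + D_4/(1+r)^4 + TV/(1+r)^4
    = 0.54517 + 0.59441 + 0.64811 + 0.70666 + 7.19505 = 9.68940

£9.69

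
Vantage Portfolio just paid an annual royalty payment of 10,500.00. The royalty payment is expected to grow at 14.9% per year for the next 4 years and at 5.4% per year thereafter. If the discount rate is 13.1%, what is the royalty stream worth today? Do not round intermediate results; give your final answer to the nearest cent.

196795.67

D_1 = 12064.50000
D_2 = 13862.11050
D_3 = 15927.56496
D_4 = 18300.77214
Terminal value at year 4: TV = D_4×(1+g_2)/(r−g_2) = 19289.01384/0.077 = 250506.67325
P_0 = D_1/(1+r)^1 + D_2/(1+r)^2 + D_3/(1+r)^3 + D_4/(1+r)^4 + TV/(1+r)^4
    = 10667.10875 + 10836.87706 + 11009.34725 + 11184.56233 + 153097.77527 = 196795.67067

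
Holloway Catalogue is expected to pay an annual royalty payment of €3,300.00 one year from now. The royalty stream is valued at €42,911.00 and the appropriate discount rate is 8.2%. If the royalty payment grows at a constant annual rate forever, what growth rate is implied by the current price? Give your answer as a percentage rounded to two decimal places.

0.51%

P = D₁/(r−g) ⇒ g = r − D₁/P = 0.082 − €3,300.00/€42,911.00 = 0.005097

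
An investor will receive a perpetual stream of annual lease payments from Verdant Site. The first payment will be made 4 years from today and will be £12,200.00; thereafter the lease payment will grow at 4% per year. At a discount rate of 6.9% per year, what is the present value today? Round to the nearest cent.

£344372.70

Value at end of year 3: C₁ / (r − g) = £12,200.00 / (0.069 − 0.04) = £420,689.6552
Discount to today: PV = £420,689.6552 / (1 + 0.069)^3 = £420,689.6552 / 1.221612 = £344,372.70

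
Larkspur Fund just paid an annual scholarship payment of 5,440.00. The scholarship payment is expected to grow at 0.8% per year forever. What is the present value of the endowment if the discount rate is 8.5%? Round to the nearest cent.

D₁ = D₀ × (1 + g) = 5,440.00 × 1.008 = 5,483.5200
Growing perpetuity: P = D₁ / (r − g) = 5,483.5200 / (0.085 − 0.008) = 71,214.55

71214.55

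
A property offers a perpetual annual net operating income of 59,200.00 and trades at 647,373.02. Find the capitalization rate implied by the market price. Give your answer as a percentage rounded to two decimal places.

P = C/r ⇒ r = C/P = 59,200.00/647,373.02 = 0.091447

9.14%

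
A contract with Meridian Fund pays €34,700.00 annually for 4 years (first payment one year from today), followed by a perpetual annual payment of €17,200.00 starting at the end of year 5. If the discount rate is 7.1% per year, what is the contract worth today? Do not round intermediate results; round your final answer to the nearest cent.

€301396.15

PV of 4-year annuity: €34,700.00 × [1 − (1+0.071)^−4] / 0.071 = 117271.37795
Perpetuity value at year 4: €17,200.00 / 0.071 = 242253.52113
PV of perpetuity: 242253.52113 / (1+0.071)^4 = 184124.76894
Total PV = 117271.37795 + 184124.76894 = 301396.14689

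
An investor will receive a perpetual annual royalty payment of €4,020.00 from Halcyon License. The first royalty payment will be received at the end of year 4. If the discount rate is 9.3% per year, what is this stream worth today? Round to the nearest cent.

Value at end of year 3: C / r = €4,020.00 / 0.093 = €43,225.8065
Discount to today: PV = €43,225.8065 / (1 + 0.093)^3 = €43,225.8065 / 1.305751 = €33,104.16

€33104.16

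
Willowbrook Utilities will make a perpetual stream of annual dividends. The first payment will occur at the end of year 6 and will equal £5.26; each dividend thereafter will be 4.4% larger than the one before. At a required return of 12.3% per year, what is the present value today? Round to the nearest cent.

£37.28

Value at end of year 5: C₁ / (r − g) = £5.26 / (0.123 − 0.044) = £66.5823
Discount to today: PV = £66.5823 / (1 + 0.123)^5 = £66.5823 / 1.786071 = £37.28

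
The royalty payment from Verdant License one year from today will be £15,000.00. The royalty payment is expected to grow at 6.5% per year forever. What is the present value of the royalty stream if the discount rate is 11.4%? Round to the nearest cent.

£306122.45

Growing perpetuity: P = D₁ / (r − g) = £15,000.0000 / (0.114 − 0.065) = £306,122.45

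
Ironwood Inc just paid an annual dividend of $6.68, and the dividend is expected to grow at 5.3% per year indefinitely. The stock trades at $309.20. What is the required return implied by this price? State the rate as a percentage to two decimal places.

D₁ = $6.68 × 1.053 = $7.0340
P = D₁/(r − g) ⇒ r = D₁/P + g = $7.0340/$309.20 + 0.053 = 0.022749 + 0.053 = 0.075749

7.57%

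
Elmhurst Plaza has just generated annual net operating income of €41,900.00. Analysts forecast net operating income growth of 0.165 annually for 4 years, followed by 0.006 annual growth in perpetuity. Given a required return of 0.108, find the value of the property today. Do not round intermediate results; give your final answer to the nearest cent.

D_1 = 48813.50000
D_2 = 56867.72750
D_3 = 66250.90254
D_4 = 77182.30146
Terminal value at year 4: TV = D_4×(1+g_2)/(r−g_2) = 77645.39526/0.102 = 761229.36534
P_0 = D_1/(1+r)^1 + D_2/(1+r)^2 + D_3/(1+r)^3 + D_4/(1+r)^4 + TV/(1+r)^4
    = 44055.50542 + 46321.89874 + 48704.88451 + 51210.46070 + 505075.72022 = 695368.46959

€695368.47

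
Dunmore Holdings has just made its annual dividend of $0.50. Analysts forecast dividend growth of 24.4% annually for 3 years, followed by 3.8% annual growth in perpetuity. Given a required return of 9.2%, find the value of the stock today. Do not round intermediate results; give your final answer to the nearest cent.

$16.17

D_1 = 0.62200
D_2 = 0.77377
D_3 = 0.96257
Terminal value at year 3: TV = D_3×(1+g_2)/(r−g_2) = 0.99914/0.054 = 18.50268
P_0 = D_1/(1+r)^1 + D_2/(1+r)^2 + D_3/(1+r)^3 + TV/(1+r)^3
    = 0.56960 + 0.64888 + 0.73920 + 14.20911 = 16.16679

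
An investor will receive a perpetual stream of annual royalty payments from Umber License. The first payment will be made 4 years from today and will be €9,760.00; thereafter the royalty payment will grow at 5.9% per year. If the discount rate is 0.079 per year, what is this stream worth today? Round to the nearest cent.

Value at end of year 3: C₁ / (r − g) = €9,760.00 / (0.079 − 0.059) = €488,000.0000
Discount to today: PV = €488,000.0000 / (1 + 0.079)^3 = €488,000.0000 / 1.256216 = €388,468.21

€388468.21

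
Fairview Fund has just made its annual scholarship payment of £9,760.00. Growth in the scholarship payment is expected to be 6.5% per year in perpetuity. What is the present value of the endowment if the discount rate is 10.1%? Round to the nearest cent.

D₁ = D₀ × (1 + g) = £9,760.00 × 1.065 = £10,394.4000
Growing perpetuity: P = D₁ / (r − g) = £10,394.4000 / (0.101 − 0.065) = £288,733.33

£288733.33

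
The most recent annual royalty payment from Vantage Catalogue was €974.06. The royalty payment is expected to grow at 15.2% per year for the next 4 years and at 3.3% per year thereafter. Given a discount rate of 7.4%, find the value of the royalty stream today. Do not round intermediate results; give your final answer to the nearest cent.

D_1 = 1122.11712
D_2 = 1292.67892
D_3 = 1489.16612
D_4 = 1715.51937
Terminal value at year 4: TV = D_4×(1+g_2)/(r−g_2) = 1772.13151/0.041 = 43222.71970
P_0 = D_1/(1+r)^1 + D_2/(1+r)^2 + D_3/(1+r)^3 + D_4/(1+r)^4 + TV/(1+r)^4
    = 1044.80179 + 1120.68125 + 1202.07151 + 1289.37279 + 32485.90463 = 37142.83196

€37142.83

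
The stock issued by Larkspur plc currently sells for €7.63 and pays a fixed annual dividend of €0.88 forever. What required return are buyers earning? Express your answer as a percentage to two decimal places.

P = C/r ⇒ r = C/P = €0.88/€7.63 = 0.115334

11.53%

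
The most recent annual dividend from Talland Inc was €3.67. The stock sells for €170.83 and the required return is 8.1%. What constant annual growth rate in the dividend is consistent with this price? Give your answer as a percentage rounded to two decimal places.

P = D₀(1+g)/(r−g) ⇒ P(r−g) = D₀(1+g) ⇒ g(P+D₀) = P·r − D₀
g = (P·r − D₀)/(P + D₀) = (€170.83×0.081 − €3.67) / (€170.83 + €3.67) = 0.058265

5.83%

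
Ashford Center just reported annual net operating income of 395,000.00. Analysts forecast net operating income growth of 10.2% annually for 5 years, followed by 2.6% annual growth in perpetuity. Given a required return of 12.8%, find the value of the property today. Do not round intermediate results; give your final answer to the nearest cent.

5378511.36

D_1 = 435290.00000
D_2 = 479689.58000
D_3 = 528617.91716
D_4 = 582536.94471
D_5 = 641955.71307
Terminal value at year 5: TV = D_5×(1+g_2)/(r−g_2) = 658646.56161/0.102 = 6457319.23148
P_0 = D_1/(1+r)^1 + D_2/(1+r)^2 + D_3/(1+r)^3 + D_4/(1+r)^4 + D_5/(1+r)^5 + TV/(1+r)^5
    = 385895.39007 + 377000.63817 + 368310.90715 + 359821.47135 + 351527.71403 + 3535955.24112 = 5378511.36189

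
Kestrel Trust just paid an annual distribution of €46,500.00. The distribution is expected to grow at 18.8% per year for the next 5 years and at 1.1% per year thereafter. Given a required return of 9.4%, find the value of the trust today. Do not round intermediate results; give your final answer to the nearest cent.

D_1 = 55242.00000
D_2 = 65627.49600
D_3 = 77965.46525
D_4 = 92622.97271
D_5 = 110036.09158
Terminal value at year 5: TV = D_5×(1+g_2)/(r−g_2) = 111246.48859/0.083 = 1340319.13967
P_0 = D_1/(1+r)^1 + D_2/(1+r)^2 + D_3/(1+r)^3 + D_4/(1+r)^4 + D_5/(1+r)^5 + TV/(1+r)^5
    = 50495.42962 + 54834.15940 + 59545.68681 + 64662.04381 + 70218.01467 + 855306.17865 = 1155061.51295

€1155061.51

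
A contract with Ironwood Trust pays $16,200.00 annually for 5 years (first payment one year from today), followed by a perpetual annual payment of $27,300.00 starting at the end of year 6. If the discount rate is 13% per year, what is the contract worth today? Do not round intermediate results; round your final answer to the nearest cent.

$170958.73

PV of 5-year annuity: $16,200.00 × [1 − (1+0.13)^−5] / 0.13 = 56979.14644
Perpetuity value at year 5: $27,300.00 / 0.13 = 210000.00000
PV of perpetuity: 210000.00000 / (1+0.13)^5 = 113979.58656
Total PV = 56979.14644 + 113979.58656 = 170958.73300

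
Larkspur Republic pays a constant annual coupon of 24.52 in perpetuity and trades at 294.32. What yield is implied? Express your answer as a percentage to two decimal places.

8.33%

P = C/r ⇒ r = C/P = 24.52/294.32 = 0.083311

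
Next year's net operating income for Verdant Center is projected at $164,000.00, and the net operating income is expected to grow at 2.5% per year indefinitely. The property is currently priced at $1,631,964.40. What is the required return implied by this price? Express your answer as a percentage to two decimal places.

P = D₁/(r − g) ⇒ r = D₁/P + g = $164,000.0000/$1,631,964.40 + 0.025 = 0.100492 + 0.025 = 0.125492

12.55%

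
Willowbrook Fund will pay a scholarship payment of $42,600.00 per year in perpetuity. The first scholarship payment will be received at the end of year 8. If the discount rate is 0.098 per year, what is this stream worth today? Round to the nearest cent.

$225926.48

Value at end of year 7: C / r = $42,600.00 / 0.098 = $434,693.8776
Discount to today: PV = $434,693.8776 / (1 + 0.098)^7 = $434,693.8776 / 1.924050 = $225,926.48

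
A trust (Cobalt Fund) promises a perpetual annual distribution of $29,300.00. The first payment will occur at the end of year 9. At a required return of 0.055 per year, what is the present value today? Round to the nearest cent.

Value at end of year 8: C / r = $29,300.00 / 0.055 = $532,727.2727
Discount to today: PV = $532,727.2727 / (1 + 0.055)^8 = $532,727.2727 / 1.534687 = $347,124.49

$347124.49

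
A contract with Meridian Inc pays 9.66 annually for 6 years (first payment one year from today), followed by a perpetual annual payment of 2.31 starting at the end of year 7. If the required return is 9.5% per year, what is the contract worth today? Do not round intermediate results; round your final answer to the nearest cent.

56.80

PV of 6-year annuity: 9.66 × [1 − (1+0.095)^−6] / 0.095 = 42.69551
Perpetuity value at year 6: 2.31 / 0.095 = 24.31579
PV of perpetuity: 24.31579 / (1+0.095)^6 = 14.10599
Total PV = 42.69551 + 14.10599 = 56.80151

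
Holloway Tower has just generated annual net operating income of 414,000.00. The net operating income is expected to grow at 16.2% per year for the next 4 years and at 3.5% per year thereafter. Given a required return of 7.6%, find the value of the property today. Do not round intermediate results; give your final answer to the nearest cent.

16228934.79

D_1 = 481068.00000
D_2 = 559001.01600
D_3 = 649559.18059
D_4 = 754787.76785
Terminal value at year 4: TV = D_4×(1+g_2)/(r−g_2) = 781205.33972/0.041 = 19053788.77372
P_0 = D_1/(1+r)^1 + D_2/(1+r)^2 + D_3/(1+r)^3 + D_4/(1+r)^4 + TV/(1+r)^4
    = 447089.21933 + 482823.11604 + 521413.06770 + 563087.34634 + 14214522.03571 = 16228934.78512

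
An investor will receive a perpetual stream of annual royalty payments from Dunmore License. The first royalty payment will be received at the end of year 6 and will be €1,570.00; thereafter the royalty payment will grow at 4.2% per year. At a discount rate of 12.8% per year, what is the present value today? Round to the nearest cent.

€9996.68

Value at end of year 5: C₁ / (r − g) = €1,570.00 / (0.128 − 0.042) = €18,255.8140
Discount to today: PV = €18,255.8140 / (1 + 0.128)^5 = €18,255.8140 / 1.826188 = €9,996.68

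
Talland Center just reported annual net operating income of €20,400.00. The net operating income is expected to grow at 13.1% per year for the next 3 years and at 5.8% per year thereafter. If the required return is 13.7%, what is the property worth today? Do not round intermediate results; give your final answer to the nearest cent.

€329459.06

D_1 = 23072.40000
D_2 = 26094.88440
D_3 = 29513.31426
Terminal value at year 3: TV = D_3×(1+g_2)/(r−g_2) = 31225.08648/0.079 = 395254.25928
P_0 = D_1/(1+r)^1 + D_2/(1+r)^2 + D_3/(1+r)^3 + TV/(1+r)^3
    = 20292.34828 + 20185.26465 + 20078.74611 + 268902.70101 = 329459.06006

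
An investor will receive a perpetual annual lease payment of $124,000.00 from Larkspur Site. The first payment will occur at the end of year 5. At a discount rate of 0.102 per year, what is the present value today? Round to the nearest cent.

$824318.67

Value at end of year 4: C / r = $124,000.00 / 0.102 = $1,215,686.2745
Discount to today: PV = $1,215,686.2745 / (1 + 0.102)^4 = $1,215,686.2745 / 1.474777 = $824,318.67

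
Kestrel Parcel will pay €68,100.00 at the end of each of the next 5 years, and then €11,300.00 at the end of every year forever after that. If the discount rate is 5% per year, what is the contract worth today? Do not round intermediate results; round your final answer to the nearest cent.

€471914.27

PV of 5-year annuity: €68,100.00 × [1 − (1+0.05)^−5] / 0.05 = 294837.36127
Perpetuity value at year 5: €11,300.00 / 0.05 = 226000.00000
PV of perpetuity: 226000.00000 / (1+0.05)^5 = 177076.91362
Total PV = 294837.36127 + 177076.91362 = 471914.27489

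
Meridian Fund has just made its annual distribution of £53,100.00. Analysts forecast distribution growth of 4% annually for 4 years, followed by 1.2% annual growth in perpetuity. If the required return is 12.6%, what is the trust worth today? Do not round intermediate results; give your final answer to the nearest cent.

D_1 = 55224.00000
D_2 = 57432.96000
D_3 = 59730.27840
D_4 = 62119.48954
Terminal value at year 4: TV = D_4×(1+g_2)/(r−g_2) = 62864.92341/0.114 = 551446.69658
P_0 = D_1/(1+r)^1 + D_2/(1+r)^2 + D_3/(1+r)^3 + D_4/(1+r)^4 + TV/(1+r)^4
    = 49044.40497 + 45298.56232 + 41838.81422 + 38643.30976 + 343044.11822 = 517869.20949

£517869.21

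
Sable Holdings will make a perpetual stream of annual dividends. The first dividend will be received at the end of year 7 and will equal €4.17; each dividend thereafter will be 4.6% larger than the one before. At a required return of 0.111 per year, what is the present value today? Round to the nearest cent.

Value at end of year 6: C₁ / (r − g) = €4.17 / (0.111 − 0.046) = €64.1538
Discount to today: PV = €64.1538 / (1 + 0.111)^6 = €64.1538 / 1.880548 = €34.11

€34.11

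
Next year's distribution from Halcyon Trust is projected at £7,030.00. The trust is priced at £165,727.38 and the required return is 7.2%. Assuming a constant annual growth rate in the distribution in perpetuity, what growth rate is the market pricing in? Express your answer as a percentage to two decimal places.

P = D₁/(r−g) ⇒ g = r − D₁/P = 0.072 − £7,030.00/£165,727.38 = 0.029581

2.96%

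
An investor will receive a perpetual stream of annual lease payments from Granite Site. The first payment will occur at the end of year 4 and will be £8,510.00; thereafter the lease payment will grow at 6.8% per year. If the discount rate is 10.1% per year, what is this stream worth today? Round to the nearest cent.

Value at end of year 3: C₁ / (r − g) = £8,510.00 / (0.101 − 0.068) = £257,878.7879
Discount to today: PV = £257,878.7879 / (1 + 0.101)^3 = £257,878.7879 / 1.334633 = £193,220.71

£193220.71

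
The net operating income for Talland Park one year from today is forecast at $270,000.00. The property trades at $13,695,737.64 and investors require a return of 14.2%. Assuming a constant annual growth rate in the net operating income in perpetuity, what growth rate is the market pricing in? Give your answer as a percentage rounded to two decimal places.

12.23%

P = D₁/(r−g) ⇒ g = r − D₁/P = 0.142 − $270,000.00/$13,695,737.64 = 0.122286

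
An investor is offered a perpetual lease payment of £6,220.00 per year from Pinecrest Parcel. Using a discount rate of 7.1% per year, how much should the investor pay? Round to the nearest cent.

Level perpetuity: PV = C / r = £6,220.00 / 0.071 = £87,605.63

£87605.63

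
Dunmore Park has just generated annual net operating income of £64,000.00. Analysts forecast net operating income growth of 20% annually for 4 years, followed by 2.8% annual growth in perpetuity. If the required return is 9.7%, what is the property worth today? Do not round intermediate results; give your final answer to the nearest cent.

D_1 = 76800.00000
D_2 = 92160.00000
D_3 = 110592.00000
D_4 = 132710.40000
Terminal value at year 4: TV = D_4×(1+g_2)/(r−g_2) = 136426.29120/0.069 = 1977192.62609
P_0 = D_1/(1+r)^1 + D_2/(1+r)^2 + D_3/(1+r)^3 + D_4/(1+r)^4 + TV/(1+r)^4
    = 70009.11577 + 76582.44205 + 83772.95392 + 91638.60046 + 1365282.33735 = 1687285.44956

£1687285.45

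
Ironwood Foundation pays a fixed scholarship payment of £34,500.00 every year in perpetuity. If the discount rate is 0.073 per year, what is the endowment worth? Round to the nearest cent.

£472602.74

Level perpetuity: PV = C / r = £34,500.00 / 0.073 = £472,602.74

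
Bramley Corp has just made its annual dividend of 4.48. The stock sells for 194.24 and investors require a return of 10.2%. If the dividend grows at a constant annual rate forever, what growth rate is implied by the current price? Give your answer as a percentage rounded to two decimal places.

7.72%

P = D₀(1+g)/(r−g) ⇒ P(r−g) = D₀(1+g) ⇒ g(P+D₀) = P·r − D₀
g = (P·r − D₀)/(P + D₀) = (194.24×0.102 − 4.48) / (194.24 + 4.48) = 0.077156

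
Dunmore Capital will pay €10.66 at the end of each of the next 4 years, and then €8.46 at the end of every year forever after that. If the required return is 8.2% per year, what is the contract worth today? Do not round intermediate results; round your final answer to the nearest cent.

€110.43

PV of 4-year annuity: €10.66 × [1 − (1+0.082)^−4] / 0.082 = 35.15066
Perpetuity value at year 4: €8.46 / 0.082 = 103.17073
PV of perpetuity: 103.17073 / (1+0.082)^4 = 75.27443
Total PV = 35.15066 + 75.27443 = 110.42509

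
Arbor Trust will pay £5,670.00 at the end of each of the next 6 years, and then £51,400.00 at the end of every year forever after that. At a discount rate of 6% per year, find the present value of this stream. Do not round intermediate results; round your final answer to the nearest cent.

£631797.43

PV of 6-year annuity: £5,670.00 × [1 − (1+0.06)^−6] / 0.06 = 27881.22893
Perpetuity value at year 6: £51,400.00 / 0.06 = 856666.66667
PV of perpetuity: 856666.66667 / (1+0.06)^6 = 603916.19631
Total PV = 27881.22893 + 603916.19631 = 631797.42524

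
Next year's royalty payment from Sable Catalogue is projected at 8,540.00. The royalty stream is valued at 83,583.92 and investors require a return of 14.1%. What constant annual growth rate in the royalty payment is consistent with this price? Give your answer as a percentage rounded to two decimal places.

3.88%

P = D₁/(r−g) ⇒ g = r − D₁/P = 0.141 − 8,540.00/83,583.92 = 0.038827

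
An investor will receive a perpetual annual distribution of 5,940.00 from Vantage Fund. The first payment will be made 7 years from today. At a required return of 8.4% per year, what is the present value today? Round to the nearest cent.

Value at end of year 6: C / r = 5,940.00 / 0.084 = 70,714.2857
Discount to today: PV = 70,714.2857 / (1 + 0.084)^6 = 70,714.2857 / 1.622466 = 43,584.44

43584.44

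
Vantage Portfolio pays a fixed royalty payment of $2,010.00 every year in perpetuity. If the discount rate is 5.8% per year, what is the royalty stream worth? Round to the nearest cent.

$34655.17

Level perpetuity: PV = C / r = $2,010.00 / 0.058 = $34,655.17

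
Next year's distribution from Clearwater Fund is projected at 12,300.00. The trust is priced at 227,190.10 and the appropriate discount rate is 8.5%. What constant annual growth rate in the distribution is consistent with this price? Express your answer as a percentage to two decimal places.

3.09%

P = D₁/(r−g) ⇒ g = r − D₁/P = 0.085 − 12,300.00/227,190.10 = 0.030860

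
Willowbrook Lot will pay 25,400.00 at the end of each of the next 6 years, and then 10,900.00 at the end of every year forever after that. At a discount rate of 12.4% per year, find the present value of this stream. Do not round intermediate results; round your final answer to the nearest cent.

146849.33

PV of 6-year annuity: 25,400.00 × [1 − (1+0.124)^−6] / 0.124 = 103257.31668
Perpetuity value at year 6: 10,900.00 / 0.124 = 87903.22581
PV of perpetuity: 87903.22581 / (1+0.124)^6 = 43592.01510
Total PV = 103257.31668 + 43592.01510 = 146849.33179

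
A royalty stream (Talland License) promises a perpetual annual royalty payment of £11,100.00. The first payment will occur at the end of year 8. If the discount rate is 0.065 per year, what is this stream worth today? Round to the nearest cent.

Value at end of year 7: C / r = £11,100.00 / 0.065 = £170,769.2308
Discount to today: PV = £170,769.2308 / (1 + 0.065)^7 = £170,769.2308 / 1.553987 = £109,891.06

£109891.06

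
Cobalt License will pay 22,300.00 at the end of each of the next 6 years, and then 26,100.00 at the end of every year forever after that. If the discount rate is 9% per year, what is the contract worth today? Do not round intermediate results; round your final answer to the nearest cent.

PV of 6-year annuity: 22,300.00 × [1 − (1+0.09)^−6] / 0.09 = 100035.98456
Perpetuity value at year 6: 26,100.00 / 0.09 = 290000.00000
PV of perpetuity: 290000.00000 / (1+0.09)^6 = 172917.52479
Total PV = 100035.98456 + 172917.52479 = 272953.50936

272953.51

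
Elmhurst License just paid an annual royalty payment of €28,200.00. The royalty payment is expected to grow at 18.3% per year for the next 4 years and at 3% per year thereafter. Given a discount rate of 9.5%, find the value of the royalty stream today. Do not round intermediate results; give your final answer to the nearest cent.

€746131.83

D_1 = 33360.60000
D_2 = 39465.58980
D_3 = 46687.79273
D_4 = 55231.65880
Terminal value at year 4: TV = D_4×(1+g_2)/(r−g_2) = 56888.60857/0.065 = 875209.36258
P_0 = D_1/(1+r)^1 + D_2/(1+r)^2 + D_3/(1+r)^3 + D_4/(1+r)^4 + TV/(1+r)^4
    = 30466.30137 + 32914.73472 + 35559.93715 + 38417.72205 + 608773.13403 = 746131.82932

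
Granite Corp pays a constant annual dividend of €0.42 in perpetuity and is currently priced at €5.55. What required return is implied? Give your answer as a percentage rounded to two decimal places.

7.57%

P = C/r ⇒ r = C/P = €0.42/€5.55 = 0.075676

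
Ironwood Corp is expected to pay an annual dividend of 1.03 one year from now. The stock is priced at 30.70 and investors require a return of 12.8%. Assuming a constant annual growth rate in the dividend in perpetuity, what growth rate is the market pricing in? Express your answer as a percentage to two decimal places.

9.44%

P = D₁/(r−g) ⇒ g = r − D₁/P = 0.128 − 1.03/30.70 = 0.094450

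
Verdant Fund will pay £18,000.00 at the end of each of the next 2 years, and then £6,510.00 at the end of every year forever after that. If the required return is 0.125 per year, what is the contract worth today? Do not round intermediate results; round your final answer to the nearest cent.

PV of 2-year annuity: £18,000.00 × [1 − (1+0.125)^−2] / 0.125 = 30222.22222
Perpetuity value at year 2: £6,510.00 / 0.125 = 52080.00000
PV of perpetuity: 52080.00000 / (1+0.125)^2 = 41149.62963
Total PV = 30222.22222 + 41149.62963 = 71371.85185

£71371.85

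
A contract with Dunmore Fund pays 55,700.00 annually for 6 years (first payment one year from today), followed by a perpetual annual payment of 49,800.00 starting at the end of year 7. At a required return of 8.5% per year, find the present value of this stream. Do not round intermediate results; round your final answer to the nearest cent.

PV of 6-year annuity: 55,700.00 × [1 − (1+0.085)^−6] / 0.085 = 253634.80534
Perpetuity value at year 6: 49,800.00 / 0.085 = 585882.35294
PV of perpetuity: 585882.35294 / (1+0.085)^6 = 359113.71190
Total PV = 253634.80534 + 359113.71190 = 612748.51724

612748.52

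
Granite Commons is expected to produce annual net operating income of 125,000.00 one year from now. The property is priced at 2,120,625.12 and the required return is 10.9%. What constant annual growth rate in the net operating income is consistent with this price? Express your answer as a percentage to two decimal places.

P = D₁/(r−g) ⇒ g = r − D₁/P = 0.109 − 125,000.00/2,120,625.12 = 0.050055

5.01%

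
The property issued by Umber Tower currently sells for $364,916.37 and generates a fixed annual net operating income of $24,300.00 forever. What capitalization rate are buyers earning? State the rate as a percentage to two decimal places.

P = C/r ⇒ r = C/P = $24,300.00/$364,916.37 = 0.066591

6.66%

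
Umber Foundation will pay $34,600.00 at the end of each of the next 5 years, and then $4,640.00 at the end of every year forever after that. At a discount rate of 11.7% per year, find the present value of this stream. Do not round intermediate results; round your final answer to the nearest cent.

$148464.70

PV of 5-year annuity: $34,600.00 × [1 − (1+0.117)^−5] / 0.117 = 125657.80376
Perpetuity value at year 5: $4,640.00 / 0.117 = 39658.11966
PV of perpetuity: 39658.11966 / (1+0.117)^5 = 22806.89973
Total PV = 125657.80376 + 22806.89973 = 148464.70349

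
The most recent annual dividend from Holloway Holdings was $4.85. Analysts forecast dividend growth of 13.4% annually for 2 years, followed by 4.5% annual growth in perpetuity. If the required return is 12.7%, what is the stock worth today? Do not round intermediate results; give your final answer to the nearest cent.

D_1 = 5.49990
D_2 = 6.23689
Terminal value at year 2: TV = D_2×(1+g_2)/(r−g_2) = 6.51755/0.082 = 79.48227
P_0 = D_1/(1+r)^1 + D_2/(1+r)^2 + TV/(1+r)^2
    = 4.88012 + 4.91044 + 62.57811 = 72.36867

$72.37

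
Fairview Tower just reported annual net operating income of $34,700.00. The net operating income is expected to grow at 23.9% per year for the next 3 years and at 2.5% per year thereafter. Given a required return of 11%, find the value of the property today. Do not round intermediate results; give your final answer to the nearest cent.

$712166.94

D_1 = 42993.30000
D_2 = 53268.69870
D_3 = 65999.91769
Terminal value at year 3: TV = D_3×(1+g_2)/(r−g_2) = 67649.91563/0.085 = 795881.36037
P_0 = D_1/(1+r)^1 + D_2/(1+r)^2 + D_3/(1+r)^3 + TV/(1+r)^3
    = 38732.70270 + 43234.07085 + 48258.57098 + 581941.59124 = 712166.93578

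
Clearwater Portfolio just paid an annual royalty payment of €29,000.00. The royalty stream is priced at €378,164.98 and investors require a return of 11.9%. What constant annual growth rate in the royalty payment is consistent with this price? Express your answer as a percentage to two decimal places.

3.93%

P = D₀(1+g)/(r−g) ⇒ P(r−g) = D₀(1+g) ⇒ g(P+D₀) = P·r − D₀
g = (P·r − D₀)/(P + D₀) = (€378,164.98×0.119 − €29,000.00) / (€378,164.98 + €29,000.00) = 0.039300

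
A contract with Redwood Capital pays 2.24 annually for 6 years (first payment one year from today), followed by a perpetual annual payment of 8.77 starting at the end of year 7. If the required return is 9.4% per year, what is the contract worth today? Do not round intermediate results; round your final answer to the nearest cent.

PV of 6-year annuity: 2.24 × [1 − (1+0.094)^−6] / 0.094 = 9.92974
Perpetuity value at year 6: 8.77 / 0.094 = 93.29787
PV of perpetuity: 93.29787 / (1+0.094)^6 = 54.42116
Total PV = 9.92974 + 54.42116 = 64.35090

64.35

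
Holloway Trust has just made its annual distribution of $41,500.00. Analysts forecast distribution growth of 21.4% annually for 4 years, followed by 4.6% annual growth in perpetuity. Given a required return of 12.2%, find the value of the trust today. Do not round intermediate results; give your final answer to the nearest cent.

D_1 = 50381.00000
D_2 = 61162.53400
D_3 = 74251.31628
D_4 = 90141.09796
Terminal value at year 4: TV = D_4×(1+g_2)/(r−g_2) = 94287.58847/0.076 = 1240626.16402
P_0 = D_1/(1+r)^1 + D_2/(1+r)^2 + D_3/(1+r)^3 + D_4/(1+r)^4 + TV/(1+r)^4
    = 44902.85205 + 48584.72584 + 52568.50015 + 56878.92975 + 782833.69103 = 985768.69881

$985768.70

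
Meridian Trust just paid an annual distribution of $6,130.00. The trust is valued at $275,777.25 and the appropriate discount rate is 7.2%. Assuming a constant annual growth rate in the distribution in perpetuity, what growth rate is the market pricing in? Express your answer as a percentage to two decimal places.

4.87%

P = D₀(1+g)/(r−g) ⇒ P(r−g) = D₀(1+g) ⇒ g(P+D₀) = P·r − D₀
g = (P·r − D₀)/(P + D₀) = ($275,777.25×0.072 − $6,130.00) / ($275,777.25 + $6,130.00) = 0.048690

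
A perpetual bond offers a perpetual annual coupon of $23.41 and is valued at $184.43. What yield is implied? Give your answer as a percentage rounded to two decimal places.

12.69%

P = C/r ⇒ r = C/P = $23.41/$184.43 = 0.126932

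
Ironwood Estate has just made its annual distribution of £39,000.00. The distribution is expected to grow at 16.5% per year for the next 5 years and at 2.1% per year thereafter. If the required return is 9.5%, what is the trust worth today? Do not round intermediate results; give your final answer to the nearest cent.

D_1 = 45435.00000
D_2 = 52931.77500
D_3 = 61665.51787
D_4 = 71840.32832
D_5 = 83693.98250
Terminal value at year 5: TV = D_5×(1+g_2)/(r−g_2) = 85451.55613/0.074 = 1154750.75852
P_0 = D_1/(1+r)^1 + D_2/(1+r)^2 + D_3/(1+r)^3 + D_4/(1+r)^4 + D_5/(1+r)^5 + TV/(1+r)^5
    = 41493.15068 + 44145.68087 + 46967.77919 + 49970.28562 + 53164.73310 + 733529.62832 = 969271.25777

£969271.26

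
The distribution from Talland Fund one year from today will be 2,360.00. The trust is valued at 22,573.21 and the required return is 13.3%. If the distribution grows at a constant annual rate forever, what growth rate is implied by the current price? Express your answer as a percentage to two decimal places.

P = D₁/(r−g) ⇒ g = r − D₁/P = 0.133 − 2,360.00/22,573.21 = 0.028451

2.85%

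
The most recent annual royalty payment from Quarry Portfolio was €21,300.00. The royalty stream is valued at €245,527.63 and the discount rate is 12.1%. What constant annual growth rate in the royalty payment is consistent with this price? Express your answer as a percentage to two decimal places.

P = D₀(1+g)/(r−g) ⇒ P(r−g) = D₀(1+g) ⇒ g(P+D₀) = P·r − D₀
g = (P·r − D₀)/(P + D₀) = (€245,527.63×0.121 − €21,300.00) / (€245,527.63 + €21,300.00) = 0.031514

3.15%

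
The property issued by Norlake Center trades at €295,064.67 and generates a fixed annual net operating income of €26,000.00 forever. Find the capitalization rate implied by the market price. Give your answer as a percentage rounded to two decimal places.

P = C/r ⇒ r = C/P = €26,000.00/€295,064.67 = 0.088116

8.81%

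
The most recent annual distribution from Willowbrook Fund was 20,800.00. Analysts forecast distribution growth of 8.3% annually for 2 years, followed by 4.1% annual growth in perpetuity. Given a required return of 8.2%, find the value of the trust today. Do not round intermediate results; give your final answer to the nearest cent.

D_1 = 22526.40000
D_2 = 24396.09120
Terminal value at year 2: TV = D_2×(1+g_2)/(r−g_2) = 25396.33094/0.041 = 619422.70583
P_0 = D_1/(1+r)^1 + D_2/(1+r)^2 + TV/(1+r)^2
    = 20819.22366 + 20838.46509 + 529093.71110 = 570751.39985

570751.40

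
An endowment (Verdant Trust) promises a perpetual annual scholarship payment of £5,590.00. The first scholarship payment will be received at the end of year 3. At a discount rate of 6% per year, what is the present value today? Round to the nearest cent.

Value at end of year 2: C / r = £5,590.00 / 0.06 = £93,166.6667
Discount to today: PV = £93,166.6667 / (1 + 0.06)^2 = £93,166.6667 / 1.123600 = £82,918.00

£82918.00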